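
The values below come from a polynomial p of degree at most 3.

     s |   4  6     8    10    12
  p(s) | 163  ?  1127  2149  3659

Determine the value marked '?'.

497

The 4 known points determine the degree-3 polynomial uniquely.
Write p(s) = as^3 + bs^2 + cs + d. Substituting each data point gives a linear system:
  64a + 16b + 4c + d = 163
  512a + 64b + 8c + d = 1127
  1000a + 100b + 10c + d = 2149
  1728a + 144b + 12c + d = 3659
Solving the system yields a = 2, b = 1, c = 5, d = -1.
So p(s) = 2s^3 + s^2 + 5s - 1.
Then p(6) = 497.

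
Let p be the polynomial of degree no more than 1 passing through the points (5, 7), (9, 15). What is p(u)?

Write p(u) = au + b. Substituting each data point gives a linear system:
  5a + b = 7
  9a + b = 15
Solving the system yields a = 2, b = -3.
So p(u) = 2u - 3.
Check: p(9) = 15. ✓

p(u) = 2u - 3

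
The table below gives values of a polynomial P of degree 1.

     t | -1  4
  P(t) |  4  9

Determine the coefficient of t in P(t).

Write P(t) = at + b. Substituting each data point gives a linear system:
  -a + b = 4
  4a + b = 9
Solving the system yields a = 1, b = 5.
So P(t) = t + 5.
The leading coefficient is 1.

1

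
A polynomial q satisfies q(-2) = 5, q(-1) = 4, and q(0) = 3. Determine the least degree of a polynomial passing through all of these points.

Forward differences of the values at s = -2, -1, 0:
  q  : 5  4  3
  Δ  : -1  -1
  Δ^2: 0
The first differences are constant (-1) and nonzero, while all higher differences vanish, so the minimal degree is 1.

1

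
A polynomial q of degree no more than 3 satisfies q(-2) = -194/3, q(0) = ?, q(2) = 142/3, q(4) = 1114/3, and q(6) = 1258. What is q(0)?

-2

On equispaced nodes a degree-3 polynomial has vanishing fourth forward difference, so
  q(-2) - 4·q(0) + 6·q(2) - 4·q(4) + q(6) = 0.
Substituting the known values and solving for q(0):
  -4·q(0) = 8
  q(0) = -2.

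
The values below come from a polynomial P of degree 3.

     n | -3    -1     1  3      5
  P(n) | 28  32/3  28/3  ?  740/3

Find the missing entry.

The 4 known points determine the degree-3 polynomial uniquely.
Write P(n) = an^3 + bn^2 + cn + d. Substituting each data point gives a linear system:
  -27a + 9b - 3c + d = 28
  -a + b - c + d = 32/3
  a + b + c + d = 28/3
  125a + 25b + 5c + d = 740/3
Solving the system yields a = 1, b = 5, c = -5/3, d = 5.
So P(n) = n^3 + 5n^2 - (5/3)n + 5.
Then P(3) = 72.

72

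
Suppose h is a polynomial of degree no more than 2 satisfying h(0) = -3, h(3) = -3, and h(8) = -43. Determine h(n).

Using the Lagrange interpolation formula with nodes 0, 3, 8:
  L_0(n) = (n - 3)(n - 8) / 24
  L_1(n) = n(n - 8) / -15
  L_2(n) = n(n - 3) / 40
Then h(n) = -3·L_0(n) - 3·L_1(n) - 43·L_2(n).
Expanding and collecting terms gives h(n) = -n^2 + 3n - 3.
Check: h(3) = -3. ✓

h(n) = -n^2 + 3n - 3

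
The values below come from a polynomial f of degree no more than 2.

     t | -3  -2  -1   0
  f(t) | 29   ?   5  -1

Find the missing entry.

The 3 known points determine the degree-2 polynomial uniquely.
Write f(t) = at^2 + bt + c. Substituting each data point gives a linear system:
  9a - 3b + c = 29
  a - b + c = 5
  c = -1
Solving the system yields a = 2, b = -4, c = -1.
So f(t) = 2t^2 - 4t - 1.
Then f(-2) = 15.

15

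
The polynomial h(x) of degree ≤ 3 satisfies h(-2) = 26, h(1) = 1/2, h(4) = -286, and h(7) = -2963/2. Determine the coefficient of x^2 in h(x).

Write h(x) = ax^3 + bx^2 + cx + d. Substituting each data point gives a linear system:
  -8a + 4b - 2c + d = 26
  a + b + c + d = 1/2
  64a + 16b + 4c + d = -286
  343a + 49b + 7c + d = -2963/2
Solving the system yields a = -4, b = -5/2, c = 1, d = 6.
So h(x) = -4x^3 - (5/2)x^2 + x + 6.
The coefficient of x^2 is -5/2.

-5/2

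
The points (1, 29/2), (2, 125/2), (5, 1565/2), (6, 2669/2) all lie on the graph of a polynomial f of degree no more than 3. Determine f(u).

f(u) = 6u^3 + 6u + 5/2

Using the Lagrange interpolation formula with nodes 1, 2, 5, 6:
  L_0(u) = (u - 2)(u - 5)(u - 6) / -20
  L_1(u) = (u - 1)(u - 5)(u - 6) / 12
  L_2(u) = (u - 1)(u - 2)(u - 6) / -12
  L_3(u) = (u - 1)(u - 2)(u - 5) / 20
Then f(u) = 29/2·L_0(u) + 125/2·L_1(u) + 1565/2·L_2(u) + 2669/2·L_3(u).
Expanding and collecting terms gives f(u) = 6u^3 + 6u + 5/2.
Check: f(1) = 29/2. ✓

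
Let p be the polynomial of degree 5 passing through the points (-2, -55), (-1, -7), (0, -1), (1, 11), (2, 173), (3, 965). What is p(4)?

Write p(x) = ax^5 + bx^4 + cx^3 + dx^2 + ex + k. Substituting each data point gives a linear system:
  -32a + 16b - 8c + 4d - 2e + k = -55
  -a + b - c + d - e + k = -7
  k = -1
  a + b + c + d + e + k = 11
  32a + 16b + 8c + 4d + 2e + k = 173
  243a + 81b + 27c + 9d + 3e + k = 965
Solving the system yields a = 2, b = 4, c = 6, d = -1, e = 1, k = -1.
So p(x) = 2x⁵ + 4x⁴ + 6x³ - x² + x - 1.
Then p(4) = 3443.

3443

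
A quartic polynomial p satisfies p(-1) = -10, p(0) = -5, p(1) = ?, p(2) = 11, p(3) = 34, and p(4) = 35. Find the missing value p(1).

The 5 known points determine the degree-4 polynomial uniquely.
Write p(u) = au^4 + bu^3 + cu^2 + du + e. Substituting each data point gives a linear system:
  a - b + c - d + e = -10
  e = -5
  16a + 8b + 4c + 2d + e = 11
  81a + 27b + 9c + 3d + e = 34
  256a + 64b + 16c + 4d + e = 35
Solving the system yields a = -1, b = 5, c = -1, d = -2, e = -5.
So p(u) = -u^4 + 5u^3 - u^2 - 2u - 5.
Then p(1) = -4.

-4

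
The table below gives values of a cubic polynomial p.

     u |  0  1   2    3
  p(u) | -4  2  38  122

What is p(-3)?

-22

Write p(u) = au^3 + bu^2 + cu + d. Substituting each data point gives a linear system:
  d = -4
  a + b + c + d = 2
  8a + 4b + 2c + d = 38
  27a + 9b + 3c + d = 122
Solving the system yields a = 3, b = 6, c = -3, d = -4.
So p(u) = 3u^3 + 6u^2 - 3u - 4.
Then p(-3) = -22.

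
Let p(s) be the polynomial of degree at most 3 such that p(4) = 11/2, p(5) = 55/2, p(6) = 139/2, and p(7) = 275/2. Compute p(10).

1115/2

Forward differences of the values at s = 4, 5, 6, 7:
  p  : 11/2  55/2  139/2  275/2
  Δ  : 22  42  68
  Δ^2: 20  26
  Δ^3: 6
The third differences are constant, confirming degree 3.
Interpolating (Newton forward form) and evaluating at s = 10 gives p(10) = 1115/2.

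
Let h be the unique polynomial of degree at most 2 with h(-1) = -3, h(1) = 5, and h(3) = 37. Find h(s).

Write h(s) = as^2 + bs + c. Substituting each data point gives a linear system:
  a - b + c = -3
  a + b + c = 5
  9a + 3b + c = 37
Solving the system yields a = 3, b = 4, c = -2.
So h(s) = 3s^2 + 4s - 2.
Check: h(1) = 5. ✓

h(s) = 3s^2 + 4s - 2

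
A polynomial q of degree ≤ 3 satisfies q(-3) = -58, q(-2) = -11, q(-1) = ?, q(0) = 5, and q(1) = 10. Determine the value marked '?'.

The 4 known points determine the degree-3 polynomial uniquely.
Write q(x) = ax^3 + bx^2 + cx + d. Substituting each data point gives a linear system:
  -27a + 9b - 3c + d = -58
  -8a + 4b - 2c + d = -11
  d = 5
  a + b + c + d = 10
Solving the system yields a = 3, b = 2, c = 0, d = 5.
So q(x) = 3x^3 + 2x^2 + 5.
Then q(-1) = 4.

4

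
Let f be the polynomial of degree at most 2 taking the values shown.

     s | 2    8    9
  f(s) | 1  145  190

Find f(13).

430

Using the Lagrange interpolation formula with nodes 2, 8, 9:
  L_0(s) = (s - 8)(s - 9) / 42
  L_1(s) = (s - 2)(s - 9) / -6
  L_2(s) = (s - 2)(s - 8) / 7
Then f(s) = 1·L_0(s) + 145·L_1(s) + 190·L_2(s).
Expanding and collecting terms gives f(s) = 3s^2 - 6s + 1.
Evaluating at s = 13: f(13) = 430.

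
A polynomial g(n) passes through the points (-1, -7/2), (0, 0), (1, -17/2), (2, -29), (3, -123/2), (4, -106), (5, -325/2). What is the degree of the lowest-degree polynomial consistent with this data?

2

Forward differences of the values at n = -1, 0, 1, 2, 3, 4, 5:
  g  : -7/2  0  -17/2  -29  -123/2  -106  -325/2
  Δ  : 7/2  -17/2  -41/2  -65/2  -89/2  -113/2
  Δ^2: -12  -12  -12  -12  -12
  Δ^3: 0  0  0  0
  Δ^4: 0  0  0
  Δ^5: 0  0
  Δ^6: 0
The second differences are constant (-12) and nonzero, while all higher differences vanish, so the minimal degree is 2.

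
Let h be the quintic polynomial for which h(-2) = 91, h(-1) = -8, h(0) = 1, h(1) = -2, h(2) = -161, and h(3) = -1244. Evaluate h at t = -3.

994

Using the Lagrange interpolation formula with nodes -2, -1, 0, 1, 2, 3:
  L_0(t) = (t + 1)t(t - 1)(t - 2)(t - 3) / -120
  L_1(t) = (t + 2)t(t - 1)(t - 2)(t - 3) / 24
  L_2(t) = (t + 2)(t + 1)(t - 1)(t - 2)(t - 3) / -12
  L_3(t) = (t + 2)(t + 1)t(t - 2)(t - 3) / 12
  L_4(t) = (t + 2)(t + 1)t(t - 1)(t - 3) / -24
  L_5(t) = (t + 2)(t + 1)t(t - 1)(t - 2) / 120
Then h(t) = 91·L_0(t) - 8·L_1(t) + 1·L_2(t) - 2·L_3(t) - 161·L_4(t) - 1244·L_5(t).
Expanding and collecting terms gives h(t) = -5t^5 - t^4 + 3t^3 - 5t^2 + 5t + 1.
Evaluating at t = -3: h(-3) = 994.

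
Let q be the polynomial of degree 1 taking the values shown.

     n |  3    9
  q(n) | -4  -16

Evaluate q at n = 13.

Using the Lagrange interpolation formula with nodes 3, 9:
  L_0(n) = (n - 9) / -6
  L_1(n) = (n - 3) / 6
Then q(n) = -4·L_0(n) - 16·L_1(n).
Expanding and collecting terms gives q(n) = -2n + 2.
Evaluating at n = 13: q(13) = -24.

-24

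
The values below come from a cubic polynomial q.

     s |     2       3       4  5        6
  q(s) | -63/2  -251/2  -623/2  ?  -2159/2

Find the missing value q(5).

The 4 known points determine the degree-3 polynomial uniquely.
Write q(s) = as^3 + bs^2 + cs + d. Substituting each data point gives a linear system:
  8a + 4b + 2c + d = -63/2
  27a + 9b + 3c + d = -251/2
  64a + 16b + 4c + d = -623/2
  216a + 36b + 6c + d = -2159/2
Solving the system yields a = -5, b = -1, c = 6, d = 1/2.
So q(s) = -5s^3 - s^2 + 6s + 1/2.
Then q(5) = -1239/2.

-1239/2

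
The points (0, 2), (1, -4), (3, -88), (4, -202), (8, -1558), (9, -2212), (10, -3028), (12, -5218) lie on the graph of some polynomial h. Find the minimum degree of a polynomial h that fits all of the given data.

3

Divided differences on the nodes 0, 1, 3, 4, 8, 9, 10, 12:
  order 0: 2  -4  -88  -202  -1558  -2212  -3028  -5218
  order 1: -6  -42  -114  -339  -654  -816  -1095
  order 2: -12  -24  -45  -63  -81  -93
  order 3: -3  -3  -3  -3  -3
  order 4: 0  0  0  0
  order 5: 0  0  0
  order 6: 0  0
  order 7: 0
The order-3 divided differences are all -3 (nonzero) and every higher order vanishes, so the data lies on a polynomial of degree exactly 3.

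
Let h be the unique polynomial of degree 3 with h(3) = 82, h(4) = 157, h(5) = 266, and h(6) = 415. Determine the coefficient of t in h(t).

3

Write h(t) = at^3 + bt^2 + ct + d. Substituting each data point gives a linear system:
  27a + 9b + 3c + d = 82
  64a + 16b + 4c + d = 157
  125a + 25b + 5c + d = 266
  216a + 36b + 6c + d = 415
Solving the system yields a = 1, b = 5, c = 3, d = 1.
So h(t) = t³ + 5t² + 3t + 1.
The coefficient of t is 3.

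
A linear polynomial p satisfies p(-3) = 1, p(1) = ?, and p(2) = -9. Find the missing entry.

The 2 known points determine the degree-1 polynomial uniquely.
Write p(x) = ax + b. Substituting each data point gives a linear system:
  -3a + b = 1
  2a + b = -9
Solving the system yields a = -2, b = -5.
So p(x) = -2x - 5.
Then p(1) = -7.

-7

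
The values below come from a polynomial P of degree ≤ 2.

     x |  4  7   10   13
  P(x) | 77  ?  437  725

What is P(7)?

The 3 known points determine the degree-2 polynomial uniquely.
Write P(x) = ax^2 + bx + c. Substituting each data point gives a linear system:
  16a + 4b + c = 77
  100a + 10b + c = 437
  169a + 13b + c = 725
Solving the system yields a = 4, b = 4, c = -3.
So P(x) = 4x^2 + 4x - 3.
Then P(7) = 221.

221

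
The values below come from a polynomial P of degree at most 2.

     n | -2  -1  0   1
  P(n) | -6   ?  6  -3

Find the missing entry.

5

The 3 known points determine the degree-2 polynomial uniquely.
Write P(n) = an^2 + bn + c. Substituting each data point gives a linear system:
  4a - 2b + c = -6
  c = 6
  a + b + c = -3
Solving the system yields a = -5, b = -4, c = 6.
So P(n) = -5n^2 - 4n + 6.
Then P(-1) = 5.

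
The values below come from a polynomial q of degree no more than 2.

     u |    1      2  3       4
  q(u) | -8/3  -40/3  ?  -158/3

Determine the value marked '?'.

-30

On equispaced nodes a degree-2 polynomial has vanishing third forward difference, so
  - q(1) + 3·q(2) - 3·q(3) + q(4) = 0.
Substituting the known values and solving for q(3):
  -3·q(3) = 90
  q(3) = -30.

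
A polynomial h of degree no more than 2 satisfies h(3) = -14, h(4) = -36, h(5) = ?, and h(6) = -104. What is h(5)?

-66

The 3 known points determine the degree-2 polynomial uniquely.
Write h(x) = ax^2 + bx + c. Substituting each data point gives a linear system:
  9a + 3b + c = -14
  16a + 4b + c = -36
  36a + 6b + c = -104
Solving the system yields a = -4, b = 6, c = 4.
So h(x) = -4x^2 + 6x + 4.
Then h(5) = -66.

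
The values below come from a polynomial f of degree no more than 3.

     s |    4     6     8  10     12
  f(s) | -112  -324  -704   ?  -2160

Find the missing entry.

-1300

On equispaced nodes a degree-3 polynomial has vanishing fourth forward difference, so
  f(4) - 4·f(6) + 6·f(8) - 4·f(10) + f(12) = 0.
Substituting the known values and solving for f(10):
  -4·f(10) = 5200
  f(10) = -1300.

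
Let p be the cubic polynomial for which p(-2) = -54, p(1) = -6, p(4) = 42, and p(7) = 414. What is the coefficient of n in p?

Write p(n) = an^3 + bn^2 + cn + d. Substituting each data point gives a linear system:
  -8a + 4b - 2c + d = -54
  a + b + c + d = -6
  64a + 16b + 4c + d = 42
  343a + 49b + 7c + d = 414
Solving the system yields a = 2, b = -6, c = 4, d = -6.
So p(n) = 2n³ - 6n² + 4n - 6.
The coefficient of n is 4.

4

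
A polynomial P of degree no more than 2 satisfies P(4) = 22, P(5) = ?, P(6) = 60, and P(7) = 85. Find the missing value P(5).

On equispaced nodes a degree-2 polynomial has vanishing third forward difference, so
  - P(4) + 3·P(5) - 3·P(6) + P(7) = 0.
Substituting the known values and solving for P(5):
  3·P(5) = 117
  P(5) = 39.

39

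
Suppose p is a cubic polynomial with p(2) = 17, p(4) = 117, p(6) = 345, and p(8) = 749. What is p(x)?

Using the Lagrange interpolation formula with nodes 2, 4, 6, 8:
  L_0(x) = (x - 4)(x - 6)(x - 8) / -48
  L_1(x) = (x - 2)(x - 6)(x - 8) / 16
  L_2(x) = (x - 2)(x - 4)(x - 8) / -16
  L_3(x) = (x - 2)(x - 4)(x - 6) / 48
Then p(x) = 17·L_0(x) + 117·L_1(x) + 345·L_2(x) + 749·L_3(x).
Expanding and collecting terms gives p(x) = x^3 + 4x^2 - 2x - 3.
Check: p(4) = 117. ✓

p(x) = x^3 + 4x^2 - 2x - 3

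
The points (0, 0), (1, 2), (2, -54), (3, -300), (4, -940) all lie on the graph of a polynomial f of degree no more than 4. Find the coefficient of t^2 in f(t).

4

Write f(t) = at^4 + bt^3 + ct^2 + dt + e. Substituting each data point gives a linear system:
  e = 0
  a + b + c + d + e = 2
  16a + 8b + 4c + 2d + e = -54
  81a + 27b + 9c + 3d + e = -300
  256a + 64b + 16c + 4d + e = -940
Solving the system yields a = -3, b = -4, c = 4, d = 5, e = 0.
So f(t) = -3t^4 - 4t^3 + 4t^2 + 5t.
The coefficient of t^2 is 4.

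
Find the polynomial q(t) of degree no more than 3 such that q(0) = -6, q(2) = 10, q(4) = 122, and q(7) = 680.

q(t) = 2t^3 - 6

Write q(t) = at^3 + bt^2 + ct + d. Substituting each data point gives a linear system:
  d = -6
  8a + 4b + 2c + d = 10
  64a + 16b + 4c + d = 122
  343a + 49b + 7c + d = 680
Solving the system yields a = 2, b = 0, c = 0, d = -6.
So q(t) = 2t^3 - 6.
Check: q(0) = -6. ✓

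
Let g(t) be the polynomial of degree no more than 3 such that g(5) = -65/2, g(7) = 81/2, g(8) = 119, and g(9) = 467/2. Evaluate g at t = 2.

-22

Write g(t) = at^3 + bt^2 + ct + d. Substituting each data point gives a linear system:
  125a + 25b + 5c + d = -65/2
  343a + 49b + 7c + d = 81/2
  512a + 64b + 8c + d = 119
  729a + 81b + 9c + d = 467/2
Solving the system yields a = 1, b = -6, c = -1/2, d = -5.
So g(t) = t^3 - 6t^2 - (1/2)t - 5.
Then g(2) = -22.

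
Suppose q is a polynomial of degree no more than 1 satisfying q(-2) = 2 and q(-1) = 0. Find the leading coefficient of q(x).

Write q(x) = ax + b. Substituting each data point gives a linear system:
  -2a + b = 2
  -a + b = 0
Solving the system yields a = -2, b = -2.
So q(x) = -2x - 2.
The leading coefficient is -2.

-2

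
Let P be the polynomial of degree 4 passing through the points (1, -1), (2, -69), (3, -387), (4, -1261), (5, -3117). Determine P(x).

Write P(x) = ax^4 + bx^3 + cx^2 + dx + e. Substituting each data point gives a linear system:
  a + b + c + d + e = -1
  16a + 8b + 4c + 2d + e = -69
  81a + 27b + 9c + 3d + e = -387
  256a + 64b + 16c + 4d + e = -1261
  625a + 125b + 25c + 5d + e = -3117
Solving the system yields a = -5, b = -1, c = 6, d = -4, e = 3.
So P(x) = -5x^4 - x^3 + 6x^2 - 4x + 3.
Check: P(5) = -3117. ✓

P(x) = -5x^4 - x^3 + 6x^2 - 4x + 3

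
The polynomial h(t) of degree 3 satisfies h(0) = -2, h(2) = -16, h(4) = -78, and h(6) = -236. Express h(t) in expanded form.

Write h(t) = at^3 + bt^2 + ct + d. Substituting each data point gives a linear system:
  d = -2
  8a + 4b + 2c + d = -16
  64a + 16b + 4c + d = -78
  216a + 36b + 6c + d = -236
Solving the system yields a = -1, b = 0, c = -3, d = -2.
So h(t) = -t^3 - 3t - 2.
Check: h(2) = -16. ✓

h(t) = -t^3 - 3t - 2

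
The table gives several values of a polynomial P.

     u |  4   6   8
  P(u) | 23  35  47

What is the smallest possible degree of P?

Forward differences of the values at u = 4, 6, 8:
  P  : 23  35  47
  Δ  : 12  12
  Δ^2: 0
The first differences are constant (12) and nonzero, while all higher differences vanish, so the minimal degree is 1.

1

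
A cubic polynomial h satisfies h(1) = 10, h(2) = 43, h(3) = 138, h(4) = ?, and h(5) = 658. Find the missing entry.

331

On equispaced nodes a degree-3 polynomial has vanishing fourth forward difference, so
  h(1) - 4·h(2) + 6·h(3) - 4·h(4) + h(5) = 0.
Substituting the known values and solving for h(4):
  -4·h(4) = -1324
  h(4) = 331.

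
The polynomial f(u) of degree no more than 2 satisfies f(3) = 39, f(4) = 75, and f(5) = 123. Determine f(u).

Using the Lagrange interpolation formula with nodes 3, 4, 5:
  L_0(u) = (u - 4)(u - 5) / 2
  L_1(u) = (u - 3)(u - 5) / -1
  L_2(u) = (u - 3)(u - 4) / 2
Then f(u) = 39·L_0(u) + 75·L_1(u) + 123·L_2(u).
Expanding and collecting terms gives f(u) = 6u^2 - 6u + 3.
Check: f(5) = 123. ✓

f(u) = 6u^2 - 6u + 3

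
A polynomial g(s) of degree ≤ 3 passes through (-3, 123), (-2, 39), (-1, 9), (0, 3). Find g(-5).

Forward differences of the values at s = -3, -2, -1, 0:
  g  : 123  39  9  3
  Δ  : -84  -30  -6
  Δ^2: 54  24
  Δ^3: -30
The third differences are constant, confirming degree 3.
Interpolating (Newton forward form) and evaluating at s = -5 gives g(-5) = 573.

573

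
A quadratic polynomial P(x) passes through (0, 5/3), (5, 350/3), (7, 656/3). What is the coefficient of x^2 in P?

Write P(x) = ax^2 + bx + c. Substituting each data point gives a linear system:
  c = 5/3
  25a + 5b + c = 350/3
  49a + 7b + c = 656/3
Solving the system yields a = 4, b = 3, c = 5/3.
So P(x) = 4x^2 + 3x + 5/3.
The leading coefficient is 4.

4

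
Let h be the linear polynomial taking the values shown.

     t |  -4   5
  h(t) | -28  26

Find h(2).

8

Write h(t) = at + b. Substituting each data point gives a linear system:
  -4a + b = -28
  5a + b = 26
Solving the system yields a = 6, b = -4.
So h(t) = 6t - 4.
Then h(2) = 8.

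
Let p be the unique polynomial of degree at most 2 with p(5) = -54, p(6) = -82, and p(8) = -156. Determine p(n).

p(n) = -3n^2 + 5n - 4

Using the Lagrange interpolation formula with nodes 5, 6, 8:
  L_0(n) = (n - 6)(n - 8) / 3
  L_1(n) = (n - 5)(n - 8) / -2
  L_2(n) = (n - 5)(n - 6) / 6
Then p(n) = -54·L_0(n) - 82·L_1(n) - 156·L_2(n).
Expanding and collecting terms gives p(n) = -3n^2 + 5n - 4.
Check: p(8) = -156. ✓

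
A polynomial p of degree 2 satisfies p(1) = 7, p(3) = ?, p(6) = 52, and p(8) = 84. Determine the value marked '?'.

19

The 3 known points determine the degree-2 polynomial uniquely.
Write p(s) = as^2 + bs + c. Substituting each data point gives a linear system:
  a + b + c = 7
  36a + 6b + c = 52
  64a + 8b + c = 84
Solving the system yields a = 1, b = 2, c = 4.
So p(s) = s^2 + 2s + 4.
Then p(3) = 19.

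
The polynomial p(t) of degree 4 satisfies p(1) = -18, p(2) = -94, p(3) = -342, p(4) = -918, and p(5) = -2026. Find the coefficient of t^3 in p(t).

-6

Write p(t) = at^4 + bt^3 + ct^2 + dt + e. Substituting each data point gives a linear system:
  a + b + c + d + e = -18
  16a + 8b + 4c + 2d + e = -94
  81a + 27b + 9c + 3d + e = -342
  256a + 64b + 16c + 4d + e = -918
  625a + 125b + 25c + 5d + e = -2026
Solving the system yields a = -2, b = -6, c = 0, d = -4, e = -6.
So p(t) = -2t⁴ - 6t³ - 4t - 6.
The coefficient of t^3 is -6.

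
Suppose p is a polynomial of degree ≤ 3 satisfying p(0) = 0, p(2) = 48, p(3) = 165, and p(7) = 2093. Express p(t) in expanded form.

p(t) = 6t^3 + t^2 - 2t

Using the Lagrange interpolation formula with nodes 0, 2, 3, 7:
  L_0(t) = (t - 2)(t - 3)(t - 7) / -42
  L_1(t) = t(t - 3)(t - 7) / 10
  L_2(t) = t(t - 2)(t - 7) / -12
  L_3(t) = t(t - 2)(t - 3) / 140
Then p(t) = 0·L_0(t) + 48·L_1(t) + 165·L_2(t) + 2093·L_3(t).
Expanding and collecting terms gives p(t) = 6t^3 + t^2 - 2t.
Check: p(7) = 2093. ✓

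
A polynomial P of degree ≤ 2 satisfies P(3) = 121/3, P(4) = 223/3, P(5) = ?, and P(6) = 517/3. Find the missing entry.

355/3

The 3 known points determine the degree-2 polynomial uniquely.
Write P(u) = au^2 + bu + c. Substituting each data point gives a linear system:
  9a + 3b + c = 121/3
  16a + 4b + c = 223/3
  36a + 6b + c = 517/3
Solving the system yields a = 5, b = -1, c = -5/3.
So P(u) = 5u² - u - 5/3.
Then P(5) = 355/3.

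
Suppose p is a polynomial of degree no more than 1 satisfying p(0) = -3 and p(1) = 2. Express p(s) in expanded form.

p(s) = 5s - 3

Write p(s) = as + b. Substituting each data point gives a linear system:
  b = -3
  a + b = 2
Solving the system yields a = 5, b = -3.
So p(s) = 5s - 3.
Check: p(0) = -3. ✓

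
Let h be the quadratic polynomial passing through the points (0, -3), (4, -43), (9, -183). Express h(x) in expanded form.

Using the Lagrange interpolation formula with nodes 0, 4, 9:
  L_0(x) = (x - 4)(x - 9) / 36
  L_1(x) = x(x - 9) / -20
  L_2(x) = x(x - 4) / 45
Then h(x) = -3·L_0(x) - 43·L_1(x) - 183·L_2(x).
Expanding and collecting terms gives h(x) = -2x^2 - 2x - 3.
Check: h(9) = -183. ✓

h(x) = -2x^2 - 2x - 3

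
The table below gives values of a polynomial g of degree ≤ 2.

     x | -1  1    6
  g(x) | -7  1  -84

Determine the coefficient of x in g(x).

4

Write g(x) = ax^2 + bx + c. Substituting each data point gives a linear system:
  a - b + c = -7
  a + b + c = 1
  36a + 6b + c = -84
Solving the system yields a = -3, b = 4, c = 0.
So g(x) = -3x^2 + 4x.
The coefficient of x is 4.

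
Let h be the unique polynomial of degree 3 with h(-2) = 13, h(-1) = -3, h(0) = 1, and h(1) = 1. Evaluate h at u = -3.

Using the Lagrange interpolation formula with nodes -2, -1, 0, 1:
  L_0(u) = (u + 1)u(u - 1) / -6
  L_1(u) = (u + 2)u(u - 1) / 2
  L_2(u) = (u + 2)(u + 1)(u - 1) / -2
  L_3(u) = (u + 2)(u + 1)u / 6
Then h(u) = 13·L_0(u) - 3·L_1(u) + 1·L_2(u) + 1·L_3(u).
Expanding and collecting terms gives h(u) = -4u^3 - 2u^2 + 6u + 1.
Evaluating at u = -3: h(-3) = 73.

73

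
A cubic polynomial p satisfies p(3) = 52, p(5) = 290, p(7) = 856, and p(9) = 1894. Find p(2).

Forward differences of the values at x = 3, 5, 7, 9:
  p  : 52  290  856  1894
  Δ  : 238  566  1038
  Δ^2: 328  472
  Δ^3: 144
The third differences are constant, confirming degree 3.
Interpolating (Newton forward form) and evaluating at x = 2 gives p(2) = 11.

11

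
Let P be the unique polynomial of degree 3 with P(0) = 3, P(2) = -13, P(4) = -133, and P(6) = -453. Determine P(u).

P(u) = -2u^3 - u^2 + 2u + 3

Write P(u) = au^3 + bu^2 + cu + d. Substituting each data point gives a linear system:
  d = 3
  8a + 4b + 2c + d = -13
  64a + 16b + 4c + d = -133
  216a + 36b + 6c + d = -453
Solving the system yields a = -2, b = -1, c = 2, d = 3.
So P(u) = -2u^3 - u^2 + 2u + 3.
Check: P(2) = -13. ✓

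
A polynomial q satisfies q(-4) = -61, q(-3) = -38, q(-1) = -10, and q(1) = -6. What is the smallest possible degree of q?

Divided differences on the nodes -4, -3, -1, 1:
  order 0: -61  -38  -10  -6
  order 1: 23  14  2
  order 2: -3  -3
  order 3: 0
The order-2 divided differences are all -3 (nonzero) and every higher order vanishes, so the data lies on a polynomial of degree exactly 2.

2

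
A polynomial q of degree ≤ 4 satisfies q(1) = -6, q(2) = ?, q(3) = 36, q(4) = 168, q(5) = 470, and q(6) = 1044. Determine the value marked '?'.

-4

The 5 known points determine the degree-4 polynomial uniquely.
Write q(t) = at^4 + bt^3 + ct^2 + dt + e. Substituting each data point gives a linear system:
  a + b + c + d + e = -6
  81a + 27b + 9c + 3d + e = 36
  256a + 64b + 16c + 4d + e = 168
  625a + 125b + 25c + 5d + e = 470
  1296a + 216b + 36c + 6d + e = 1044
Solving the system yields a = 1, b = -1, c = 0, d = -6, e = 0.
So q(t) = t^4 - t^3 - 6t.
Then q(2) = -4.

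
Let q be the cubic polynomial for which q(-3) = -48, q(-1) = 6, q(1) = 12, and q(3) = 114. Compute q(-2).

-6

Using the Lagrange interpolation formula with nodes -3, -1, 1, 3:
  L_0(n) = (n + 1)(n - 1)(n - 3) / -48
  L_1(n) = (n + 3)(n - 1)(n - 3) / 16
  L_2(n) = (n + 3)(n + 1)(n - 3) / -16
  L_3(n) = (n + 3)(n + 1)(n - 1) / 48
Then q(n) = -48·L_0(n) + 6·L_1(n) + 12·L_2(n) + 114·L_3(n).
Expanding and collecting terms gives q(n) = 3n^3 + 3n^2 + 6.
Evaluating at n = -2: q(-2) = -6.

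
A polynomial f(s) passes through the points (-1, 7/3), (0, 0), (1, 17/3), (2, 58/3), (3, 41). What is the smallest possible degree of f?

Forward differences of the values at s = -1, 0, 1, 2, 3:
  f  : 7/3  0  17/3  58/3  41
  Δ  : -7/3  17/3  41/3  65/3
  Δ^2: 8  8  8
  Δ^3: 0  0
  Δ^4: 0
The second differences are constant (8) and nonzero, while all higher differences vanish, so the minimal degree is 2.

2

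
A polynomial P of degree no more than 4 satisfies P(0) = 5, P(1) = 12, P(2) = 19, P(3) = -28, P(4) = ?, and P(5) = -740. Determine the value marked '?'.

On equispaced nodes a degree-4 polynomial has vanishing fifth forward difference, so
  - P(0) + 5·P(1) - 10·P(2) + 10·P(3) - 5·P(4) + P(5) = 0.
Substituting the known values and solving for P(4):
  -5·P(4) = 1155
  P(4) = -231.

-231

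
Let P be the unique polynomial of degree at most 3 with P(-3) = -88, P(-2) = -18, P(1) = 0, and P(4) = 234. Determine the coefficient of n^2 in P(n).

0

Write P(n) = an^3 + bn^2 + cn + d. Substituting each data point gives a linear system:
  -27a + 9b - 3c + d = -88
  -8a + 4b - 2c + d = -18
  a + b + c + d = 0
  64a + 16b + 4c + d = 234
Solving the system yields a = 4, b = 0, c = -6, d = 2.
So P(n) = 4n³ - 6n + 2.
The coefficient of n^2 is 0.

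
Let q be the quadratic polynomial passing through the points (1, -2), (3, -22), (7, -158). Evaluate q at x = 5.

-74

Write q(x) = ax^2 + bx + c. Substituting each data point gives a linear system:
  a + b + c = -2
  9a + 3b + c = -22
  49a + 7b + c = -158
Solving the system yields a = -4, b = 6, c = -4.
So q(x) = -4x^2 + 6x - 4.
Then q(5) = -74.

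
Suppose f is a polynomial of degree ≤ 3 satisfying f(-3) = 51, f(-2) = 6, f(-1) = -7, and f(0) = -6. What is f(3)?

Forward differences of the values at x = -3, -2, -1, 0:
  f  : 51  6  -7  -6
  Δ  : -45  -13  1
  Δ^2: 32  14
  Δ^3: -18
The third differences are constant, confirming degree 3.
Interpolating (Newton forward form) and evaluating at x = 3 gives f(3) = -99.

-99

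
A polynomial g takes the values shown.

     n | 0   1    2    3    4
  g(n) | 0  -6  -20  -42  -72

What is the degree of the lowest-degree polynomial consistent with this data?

2

Forward differences of the values at n = 0, 1, 2, 3, 4:
  g  : 0  -6  -20  -42  -72
  Δ  : -6  -14  -22  -30
  Δ^2: -8  -8  -8
  Δ^3: 0  0
  Δ^4: 0
The second differences are constant (-8) and nonzero, while all higher differences vanish, so the minimal degree is 2.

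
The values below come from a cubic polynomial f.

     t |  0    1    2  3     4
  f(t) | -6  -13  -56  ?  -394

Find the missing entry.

On equispaced nodes a degree-3 polynomial has vanishing fourth forward difference, so
  f(0) - 4·f(1) + 6·f(2) - 4·f(3) + f(4) = 0.
Substituting the known values and solving for f(3):
  -4·f(3) = 684
  f(3) = -171.

-171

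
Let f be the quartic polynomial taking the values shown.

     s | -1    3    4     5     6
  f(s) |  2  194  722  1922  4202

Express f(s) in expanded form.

f(s) = 4s^4 - 4s^3 - 4s^2 + 4s + 2

Write f(s) = as^4 + bs^3 + cs^2 + ds + e. Substituting each data point gives a linear system:
  a - b + c - d + e = 2
  81a + 27b + 9c + 3d + e = 194
  256a + 64b + 16c + 4d + e = 722
  625a + 125b + 25c + 5d + e = 1922
  1296a + 216b + 36c + 6d + e = 4202
Solving the system yields a = 4, b = -4, c = -4, d = 4, e = 2.
So f(s) = 4s⁴ - 4s³ - 4s² + 4s + 2.
Check: f(6) = 4202. ✓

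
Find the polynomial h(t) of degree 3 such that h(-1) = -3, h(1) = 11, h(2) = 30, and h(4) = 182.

Write h(t) = at^3 + bt^2 + ct + d. Substituting each data point gives a linear system:
  -a + b - c + d = -3
  a + b + c + d = 11
  8a + 4b + 2c + d = 30
  64a + 16b + 4c + d = 182
Solving the system yields a = 3, b = -2, c = 4, d = 6.
So h(t) = 3t^3 - 2t^2 + 4t + 6.
Check: h(-1) = -3. ✓

h(t) = 3t^3 - 2t^2 + 4t + 6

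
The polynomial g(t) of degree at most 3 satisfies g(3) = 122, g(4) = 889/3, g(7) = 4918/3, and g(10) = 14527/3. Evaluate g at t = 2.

Write g(t) = at^3 + bt^2 + ct + d. Substituting each data point gives a linear system:
  27a + 9b + 3c + d = 122
  64a + 16b + 4c + d = 889/3
  343a + 49b + 7c + d = 4918/3
  1000a + 100b + 10c + d = 14527/3
Solving the system yields a = 5, b = -5/3, c = 1, d = -1.
So g(t) = 5t^3 - (5/3)t^2 + t - 1.
Then g(2) = 103/3.

103/3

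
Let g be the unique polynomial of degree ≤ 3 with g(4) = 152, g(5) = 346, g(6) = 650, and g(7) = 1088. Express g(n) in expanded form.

g(n) = 4n^3 - 5n^2 - 5n - 4

Write g(n) = an^3 + bn^2 + cn + d. Substituting each data point gives a linear system:
  64a + 16b + 4c + d = 152
  125a + 25b + 5c + d = 346
  216a + 36b + 6c + d = 650
  343a + 49b + 7c + d = 1088
Solving the system yields a = 4, b = -5, c = -5, d = -4.
So g(n) = 4n^3 - 5n^2 - 5n - 4.
Check: g(4) = 152. ✓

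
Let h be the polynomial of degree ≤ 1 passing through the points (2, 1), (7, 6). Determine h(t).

Using the Lagrange interpolation formula with nodes 2, 7:
  L_0(t) = (t - 7) / -5
  L_1(t) = (t - 2) / 5
Then h(t) = 1·L_0(t) + 6·L_1(t).
Expanding and collecting terms gives h(t) = t - 1.
Check: h(7) = 6. ✓

h(t) = t - 1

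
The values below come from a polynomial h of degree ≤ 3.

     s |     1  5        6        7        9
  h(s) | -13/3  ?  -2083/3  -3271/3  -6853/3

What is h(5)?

-1225/3

The 4 known points determine the degree-3 polynomial uniquely.
Write h(s) = as^3 + bs^2 + cs + d. Substituting each data point gives a linear system:
  a + b + c + d = -13/3
  216a + 36b + 6c + d = -2083/3
  343a + 49b + 7c + d = -3271/3
  729a + 81b + 9c + d = -6853/3
Solving the system yields a = -3, b = -1, c = -2, d = 5/3.
So h(s) = -3s³ - s² - 2s + 5/3.
Then h(5) = -1225/3.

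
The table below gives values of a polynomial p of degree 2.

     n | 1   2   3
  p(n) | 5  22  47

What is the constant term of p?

-4

Write p(n) = an^2 + bn + c. Substituting each data point gives a linear system:
  a + b + c = 5
  4a + 2b + c = 22
  9a + 3b + c = 47
Solving the system yields a = 4, b = 5, c = -4.
So p(n) = 4n² + 5n - 4.
The constant term is -4.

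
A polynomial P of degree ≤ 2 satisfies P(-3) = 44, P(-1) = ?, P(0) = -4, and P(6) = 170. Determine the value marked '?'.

The 3 known points determine the degree-2 polynomial uniquely.
Write P(t) = at^2 + bt + c. Substituting each data point gives a linear system:
  9a - 3b + c = 44
  c = -4
  36a + 6b + c = 170
Solving the system yields a = 5, b = -1, c = -4.
So P(t) = 5t² - t - 4.
Then P(-1) = 2.

2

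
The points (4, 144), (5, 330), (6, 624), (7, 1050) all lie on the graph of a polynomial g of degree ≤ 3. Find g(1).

Write g(n) = an^3 + bn^2 + cn + d. Substituting each data point gives a linear system:
  64a + 16b + 4c + d = 144
  125a + 25b + 5c + d = 330
  216a + 36b + 6c + d = 624
  343a + 49b + 7c + d = 1050
Solving the system yields a = 4, b = -6, c = -4, d = 0.
So g(n) = 4n^3 - 6n^2 - 4n.
Then g(1) = -6.

-6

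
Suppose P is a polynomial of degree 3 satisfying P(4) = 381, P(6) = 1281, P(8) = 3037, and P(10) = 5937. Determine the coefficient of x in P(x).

4

Write P(x) = ax^3 + bx^2 + cx + d. Substituting each data point gives a linear system:
  64a + 16b + 4c + d = 381
  216a + 36b + 6c + d = 1281
  512a + 64b + 8c + d = 3037
  1000a + 100b + 10c + d = 5937
Solving the system yields a = 6, b = -1, c = 4, d = -3.
So P(x) = 6x^3 - x^2 + 4x - 3.
The coefficient of x is 4.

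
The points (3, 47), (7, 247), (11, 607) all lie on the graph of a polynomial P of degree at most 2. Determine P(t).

P(t) = 5t^2 + 2

Using the Lagrange interpolation formula with nodes 3, 7, 11:
  L_0(t) = (t - 7)(t - 11) / 32
  L_1(t) = (t - 3)(t - 11) / -16
  L_2(t) = (t - 3)(t - 7) / 32
Then P(t) = 47·L_0(t) + 247·L_1(t) + 607·L_2(t).
Expanding and collecting terms gives P(t) = 5t² + 2.
Check: P(3) = 47. ✓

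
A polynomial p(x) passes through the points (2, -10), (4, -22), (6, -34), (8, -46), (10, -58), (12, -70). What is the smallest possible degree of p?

1

Forward differences of the values at x = 2, 4, 6, 8, 10, 12:
  p  : -10  -22  -34  -46  -58  -70
  Δ  : -12  -12  -12  -12  -12
  Δ^2: 0  0  0  0
  Δ^3: 0  0  0
  Δ^4: 0  0
  Δ^5: 0
The first differences are constant (-12) and nonzero, while all higher differences vanish, so the minimal degree is 1.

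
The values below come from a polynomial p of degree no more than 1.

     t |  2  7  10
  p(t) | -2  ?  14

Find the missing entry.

The 2 known points determine the degree-1 polynomial uniquely.
Write p(t) = at + b. Substituting each data point gives a linear system:
  2a + b = -2
  10a + b = 14
Solving the system yields a = 2, b = -6.
So p(t) = 2t - 6.
Then p(7) = 8.

8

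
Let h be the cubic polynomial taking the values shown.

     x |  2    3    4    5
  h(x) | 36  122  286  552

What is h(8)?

Write h(x) = ax^3 + bx^2 + cx + d. Substituting each data point gives a linear system:
  8a + 4b + 2c + d = 36
  27a + 9b + 3c + d = 122
  64a + 16b + 4c + d = 286
  125a + 25b + 5c + d = 552
Solving the system yields a = 4, b = 3, c = -5, d = 2.
So h(x) = 4x^3 + 3x^2 - 5x + 2.
Then h(8) = 2202.

2202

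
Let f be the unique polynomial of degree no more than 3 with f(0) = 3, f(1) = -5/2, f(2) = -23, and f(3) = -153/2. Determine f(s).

f(s) = -3s^3 + (3/2)s^2 - 4s + 3

Write f(s) = as^3 + bs^2 + cs + d. Substituting each data point gives a linear system:
  d = 3
  a + b + c + d = -5/2
  8a + 4b + 2c + d = -23
  27a + 9b + 3c + d = -153/2
Solving the system yields a = -3, b = 3/2, c = -4, d = 3.
So f(s) = -3s^3 + (3/2)s^2 - 4s + 3.
Check: f(0) = 3. ✓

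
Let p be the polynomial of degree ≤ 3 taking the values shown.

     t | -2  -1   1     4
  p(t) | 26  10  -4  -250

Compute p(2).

-38

Using the Lagrange interpolation formula with nodes -2, -1, 1, 4:
  L_0(t) = (t + 1)(t - 1)(t - 4) / -18
  L_1(t) = (t + 2)(t - 1)(t - 4) / 10
  L_2(t) = (t + 2)(t + 1)(t - 4) / -18
  L_3(t) = (t + 2)(t + 1)(t - 1) / 90
Then p(t) = 26·L_0(t) + 10·L_1(t) - 4·L_2(t) - 250·L_3(t).
Expanding and collecting terms gives p(t) = -3t^3 - 3t^2 - 4t + 6.
Evaluating at t = 2: p(2) = -38.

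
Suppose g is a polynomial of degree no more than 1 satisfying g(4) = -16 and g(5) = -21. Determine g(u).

g(u) = -5u + 4

Write g(u) = au + b. Substituting each data point gives a linear system:
  4a + b = -16
  5a + b = -21
Solving the system yields a = -5, b = 4.
So g(u) = -5u + 4.
Check: g(4) = -16. ✓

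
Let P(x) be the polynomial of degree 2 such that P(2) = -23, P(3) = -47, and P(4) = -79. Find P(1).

-7

Forward differences of the values at x = 2, 3, 4:
  P  : -23  -47  -79
  Δ  : -24  -32
  Δ^2: -8
The second differences are constant, confirming degree 2.
Interpolating (Newton forward form) and evaluating at x = 1 gives P(1) = -7.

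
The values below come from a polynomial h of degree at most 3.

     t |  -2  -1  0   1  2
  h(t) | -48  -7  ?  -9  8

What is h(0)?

-4

On equispaced nodes a degree-3 polynomial has vanishing fourth forward difference, so
  h(-2) - 4·h(-1) + 6·h(0) - 4·h(1) + h(2) = 0.
Substituting the known values and solving for h(0):
  6·h(0) = -24
  h(0) = -4.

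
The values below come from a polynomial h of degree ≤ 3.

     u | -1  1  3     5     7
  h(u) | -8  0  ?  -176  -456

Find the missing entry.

-40

On equispaced nodes a degree-3 polynomial has vanishing fourth forward difference, so
  h(-1) - 4·h(1) + 6·h(3) - 4·h(5) + h(7) = 0.
Substituting the known values and solving for h(3):
  6·h(3) = -240
  h(3) = -40.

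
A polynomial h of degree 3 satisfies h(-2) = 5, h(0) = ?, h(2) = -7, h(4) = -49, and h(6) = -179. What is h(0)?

-5

The 4 known points determine the degree-3 polynomial uniquely.
Write h(s) = as^3 + bs^2 + cs + d. Substituting each data point gives a linear system:
  -8a + 4b - 2c + d = 5
  8a + 4b + 2c + d = -7
  64a + 16b + 4c + d = -49
  216a + 36b + 6c + d = -179
Solving the system yields a = -1, b = 1, c = 1, d = -5.
So h(s) = -s^3 + s^2 + s - 5.
Then h(0) = -5.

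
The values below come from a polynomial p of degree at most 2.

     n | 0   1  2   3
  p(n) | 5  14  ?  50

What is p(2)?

29

On equispaced nodes a degree-2 polynomial has vanishing third forward difference, so
  - p(0) + 3·p(1) - 3·p(2) + p(3) = 0.
Substituting the known values and solving for p(2):
  -3·p(2) = -87
  p(2) = 29.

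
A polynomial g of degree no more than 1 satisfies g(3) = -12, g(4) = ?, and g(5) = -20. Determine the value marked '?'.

-16

On equispaced nodes a degree-1 polynomial has vanishing second forward difference, so
  g(3) - 2·g(4) + g(5) = 0.
Substituting the known values and solving for g(4):
  -2·g(4) = 32
  g(4) = -16.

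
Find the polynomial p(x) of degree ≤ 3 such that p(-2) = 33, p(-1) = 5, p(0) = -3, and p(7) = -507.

p(x) = -2x^3 + 4x^2 - 2x - 3

Write p(x) = ax^3 + bx^2 + cx + d. Substituting each data point gives a linear system:
  -8a + 4b - 2c + d = 33
  -a + b - c + d = 5
  d = -3
  343a + 49b + 7c + d = -507
Solving the system yields a = -2, b = 4, c = -2, d = -3.
So p(x) = -2x^3 + 4x^2 - 2x - 3.
Check: p(-1) = 5. ✓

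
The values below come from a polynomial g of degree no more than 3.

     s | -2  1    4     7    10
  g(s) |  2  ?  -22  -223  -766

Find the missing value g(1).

The 4 known points determine the degree-3 polynomial uniquely.
Write g(s) = as^3 + bs^2 + cs + d. Substituting each data point gives a linear system:
  -8a + 4b - 2c + d = 2
  64a + 16b + 4c + d = -22
  343a + 49b + 7c + d = -223
  1000a + 100b + 10c + d = -766
Solving the system yields a = -1, b = 2, c = 4, d = -6.
So g(s) = -s^3 + 2s^2 + 4s - 6.
Then g(1) = -1.

-1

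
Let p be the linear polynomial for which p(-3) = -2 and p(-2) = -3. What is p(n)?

p(n) = -n - 5

Write p(n) = an + b. Substituting each data point gives a linear system:
  -3a + b = -2
  -2a + b = -3
Solving the system yields a = -1, b = -5.
So p(n) = -n - 5.
Check: p(-2) = -3. ✓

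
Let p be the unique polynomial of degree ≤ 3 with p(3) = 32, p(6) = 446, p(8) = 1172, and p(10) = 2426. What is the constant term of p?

-4

Write p(x) = ax^3 + bx^2 + cx + d. Substituting each data point gives a linear system:
  27a + 9b + 3c + d = 32
  216a + 36b + 6c + d = 446
  512a + 64b + 8c + d = 1172
  1000a + 100b + 10c + d = 2426
Solving the system yields a = 3, b = -6, c = 3, d = -4.
So p(x) = 3x³ - 6x² + 3x - 4.
The constant term is -4.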